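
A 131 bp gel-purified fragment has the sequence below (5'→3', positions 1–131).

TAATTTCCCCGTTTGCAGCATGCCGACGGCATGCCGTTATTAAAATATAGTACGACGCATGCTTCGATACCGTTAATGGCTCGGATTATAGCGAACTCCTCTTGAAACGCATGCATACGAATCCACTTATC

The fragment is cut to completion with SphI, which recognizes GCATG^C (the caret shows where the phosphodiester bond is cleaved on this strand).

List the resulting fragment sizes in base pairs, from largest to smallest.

SphI sites (GCATGC) start at positions 18, 29, 57, 109.
SphI cuts after base 5 of each site (before the last base), so after positions 22, 33, 61, 113.
Linear molecule, 4 cuts → 5 fragments:
  1–22 → 22 bp
  23–33 → 11 bp
  34–61 → 28 bp
  62–113 → 52 bp
  114–131 → 18 bp
Sorted largest to smallest: 52, 28, 22, 18, 11 bp.

52, 28, 22, 18, 11 bp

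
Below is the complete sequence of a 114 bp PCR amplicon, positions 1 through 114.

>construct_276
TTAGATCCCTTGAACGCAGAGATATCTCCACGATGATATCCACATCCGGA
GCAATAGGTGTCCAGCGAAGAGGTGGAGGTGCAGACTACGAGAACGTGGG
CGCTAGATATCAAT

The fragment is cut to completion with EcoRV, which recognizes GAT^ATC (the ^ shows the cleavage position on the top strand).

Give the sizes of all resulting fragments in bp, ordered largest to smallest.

71, 23, 14, 6 bp

EcoRV sites (GATATC) start at positions 21, 35, 106.
EcoRV cuts after base 3 of each site, so after positions 23, 37, 108.
Linear molecule, 3 cuts → 4 fragments:
  1–23 → 23 bp
  24–37 → 14 bp
  38–108 → 71 bp
  109–114 → 6 bp
Sorted largest to smallest: 71, 23, 14, 6 bp.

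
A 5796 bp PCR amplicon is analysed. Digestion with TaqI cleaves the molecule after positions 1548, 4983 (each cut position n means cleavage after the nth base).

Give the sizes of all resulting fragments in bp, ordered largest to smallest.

3435, 1548, 813 bp

Linear molecule, 2 cuts → 3 fragments:
  1548 − 0 = 1548 bp
  4983 − 1548 = 3435 bp
  5796 − 4983 = 813 bp
Sorted largest to smallest: 3435, 1548, 813 bp.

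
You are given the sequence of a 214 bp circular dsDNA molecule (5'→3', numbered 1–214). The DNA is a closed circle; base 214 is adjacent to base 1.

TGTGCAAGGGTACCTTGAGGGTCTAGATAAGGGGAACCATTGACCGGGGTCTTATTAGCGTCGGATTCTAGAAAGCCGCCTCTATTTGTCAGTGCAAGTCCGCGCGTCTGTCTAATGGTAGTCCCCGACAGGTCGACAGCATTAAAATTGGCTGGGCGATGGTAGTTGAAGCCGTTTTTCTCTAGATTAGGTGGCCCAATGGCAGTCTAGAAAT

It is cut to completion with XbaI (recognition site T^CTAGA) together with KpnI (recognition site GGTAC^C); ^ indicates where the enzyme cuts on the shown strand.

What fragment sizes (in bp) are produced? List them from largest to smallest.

XbaI sites (TCTAGA) start at positions 22, 67, 181, 206.
XbaI cuts after the first base of each site, so after positions 22, 67, 181, 206.
The KpnI site (GGTACC) starts at position 9.
KpnI cuts after base 5 of each site (before the last base), so after position 13.
Combined cut positions: 13, 22, 67, 181, 206.
Circular molecule, 5 cuts → 5 fragments:
  14–22 → 9 bp
  23–67 → 45 bp
  68–181 → 114 bp
  182–206 → 25 bp
  207–214 then 1–13 → 8 + 13 = 21 bp
Sorted largest to smallest: 114, 45, 25, 21, 9 bp.

114, 45, 25, 21, 9 bp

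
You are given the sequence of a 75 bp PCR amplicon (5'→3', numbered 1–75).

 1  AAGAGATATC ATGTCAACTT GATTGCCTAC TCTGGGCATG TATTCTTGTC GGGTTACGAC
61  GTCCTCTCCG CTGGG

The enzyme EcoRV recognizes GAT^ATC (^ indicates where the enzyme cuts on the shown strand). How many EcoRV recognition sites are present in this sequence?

GATATC occurs starting at position 5.
EcoRV cuts at 1 site.

1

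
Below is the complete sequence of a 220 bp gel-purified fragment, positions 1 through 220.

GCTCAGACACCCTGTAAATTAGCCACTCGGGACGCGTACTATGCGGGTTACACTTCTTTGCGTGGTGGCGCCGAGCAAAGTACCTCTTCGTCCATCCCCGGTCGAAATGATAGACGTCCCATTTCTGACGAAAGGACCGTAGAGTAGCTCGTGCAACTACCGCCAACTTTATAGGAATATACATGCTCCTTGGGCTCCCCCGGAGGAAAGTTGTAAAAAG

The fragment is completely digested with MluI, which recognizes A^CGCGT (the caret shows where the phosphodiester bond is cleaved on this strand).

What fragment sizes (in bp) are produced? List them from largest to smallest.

188, 32 bp

The MluI site (ACGCGT) starts at position 32.
MluI cuts after the first base of each site, so after position 32.
Linear molecule, 1 cut → 2 fragments:
  1–32 → 32 bp
  33–220 → 188 bp
Sorted largest to smallest: 188, 32 bp.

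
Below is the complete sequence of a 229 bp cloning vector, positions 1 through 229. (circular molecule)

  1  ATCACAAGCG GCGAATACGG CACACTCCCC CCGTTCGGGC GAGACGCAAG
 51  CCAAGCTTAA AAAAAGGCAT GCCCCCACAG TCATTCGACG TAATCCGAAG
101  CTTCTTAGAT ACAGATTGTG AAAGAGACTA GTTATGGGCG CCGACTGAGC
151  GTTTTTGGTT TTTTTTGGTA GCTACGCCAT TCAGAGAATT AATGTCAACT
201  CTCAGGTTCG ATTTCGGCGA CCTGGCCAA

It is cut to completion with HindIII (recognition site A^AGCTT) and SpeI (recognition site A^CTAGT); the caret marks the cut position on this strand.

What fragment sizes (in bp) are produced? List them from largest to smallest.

HindIII sites (AAGCTT) start at positions 53, 98.
HindIII cuts after the first base of each site, so after positions 53, 98.
The SpeI site (ACTAGT) starts at position 127.
SpeI cuts after the first base of each site, so after position 127.
Combined cut positions: 53, 98, 127.
Circular molecule, 3 cuts → 3 fragments:
  54–98 → 45 bp
  99–127 → 29 bp
  128–229 then 1–53 → 102 + 53 = 155 bp
Sorted largest to smallest: 155, 45, 29 bp.

155, 45, 29 bp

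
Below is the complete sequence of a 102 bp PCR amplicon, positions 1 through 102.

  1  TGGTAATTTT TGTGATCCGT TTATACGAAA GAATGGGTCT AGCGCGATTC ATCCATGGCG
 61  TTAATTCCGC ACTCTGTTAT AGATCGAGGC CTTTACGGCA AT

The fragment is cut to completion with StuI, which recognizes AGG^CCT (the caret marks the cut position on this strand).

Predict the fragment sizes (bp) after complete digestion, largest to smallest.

89, 13 bp

The StuI site (AGGCCT) starts at position 87.
StuI cuts after base 3 of each site, so after position 89.
Linear molecule, 1 cut → 2 fragments:
  1–89 → 89 bp
  90–102 → 13 bp
Sorted largest to smallest: 89, 13 bp.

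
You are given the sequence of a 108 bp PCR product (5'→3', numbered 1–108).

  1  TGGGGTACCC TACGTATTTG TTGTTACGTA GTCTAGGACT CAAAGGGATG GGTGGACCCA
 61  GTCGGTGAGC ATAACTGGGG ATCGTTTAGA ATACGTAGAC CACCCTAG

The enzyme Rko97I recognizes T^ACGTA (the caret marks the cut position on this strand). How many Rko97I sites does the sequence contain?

3

TACGTA occurs starting at positions 11, 25, 92.
Rko97I cuts at 3 sites.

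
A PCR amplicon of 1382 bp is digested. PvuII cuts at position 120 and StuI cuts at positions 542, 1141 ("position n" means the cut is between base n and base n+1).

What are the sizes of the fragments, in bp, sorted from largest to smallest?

Combined cut positions (sorted): 120, 542, 1141.
Linear molecule, 3 cuts → 4 fragments:
  120 − 0 = 120 bp
  542 − 120 = 422 bp
  1141 − 542 = 599 bp
  1382 − 1141 = 241 bp
Sorted largest to smallest: 599, 422, 241, 120 bp.

599, 422, 241, 120 bp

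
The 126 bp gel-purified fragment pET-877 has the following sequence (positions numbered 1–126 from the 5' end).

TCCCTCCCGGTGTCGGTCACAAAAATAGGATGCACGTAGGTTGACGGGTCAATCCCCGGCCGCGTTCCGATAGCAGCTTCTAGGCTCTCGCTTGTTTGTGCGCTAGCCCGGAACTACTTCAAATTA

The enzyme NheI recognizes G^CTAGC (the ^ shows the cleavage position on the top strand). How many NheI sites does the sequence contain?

GCTAGC occurs starting at position 102.
NheI cuts at 1 site.

1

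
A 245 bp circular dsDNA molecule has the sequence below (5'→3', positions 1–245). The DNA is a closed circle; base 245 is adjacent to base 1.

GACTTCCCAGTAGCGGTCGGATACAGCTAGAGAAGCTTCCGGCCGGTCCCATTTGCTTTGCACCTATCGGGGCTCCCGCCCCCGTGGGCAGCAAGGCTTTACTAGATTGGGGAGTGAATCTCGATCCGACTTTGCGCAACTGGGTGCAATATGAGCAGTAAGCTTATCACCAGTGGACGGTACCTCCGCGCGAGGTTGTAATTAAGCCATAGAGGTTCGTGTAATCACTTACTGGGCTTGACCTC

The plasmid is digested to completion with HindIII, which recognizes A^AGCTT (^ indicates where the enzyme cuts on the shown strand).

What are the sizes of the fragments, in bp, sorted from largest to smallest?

127, 118 bp

HindIII sites (AAGCTT) start at positions 33, 160.
HindIII cuts after the first base of each site, so after positions 33, 160.
Circular molecule, 2 cuts → 2 fragments:
  34–160 → 127 bp
  161–245 then 1–33 → 85 + 33 = 118 bp
Sorted largest to smallest: 127, 118 bp.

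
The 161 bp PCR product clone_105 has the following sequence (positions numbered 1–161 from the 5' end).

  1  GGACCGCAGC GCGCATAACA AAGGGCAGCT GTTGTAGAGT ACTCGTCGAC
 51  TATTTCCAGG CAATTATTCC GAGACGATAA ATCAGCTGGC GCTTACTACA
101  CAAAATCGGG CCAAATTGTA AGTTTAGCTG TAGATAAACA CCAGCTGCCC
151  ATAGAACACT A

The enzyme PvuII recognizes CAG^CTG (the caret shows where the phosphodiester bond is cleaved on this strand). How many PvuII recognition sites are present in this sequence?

3

CAGCTG occurs starting at positions 26, 83, 142.
PvuII cuts at 3 sites.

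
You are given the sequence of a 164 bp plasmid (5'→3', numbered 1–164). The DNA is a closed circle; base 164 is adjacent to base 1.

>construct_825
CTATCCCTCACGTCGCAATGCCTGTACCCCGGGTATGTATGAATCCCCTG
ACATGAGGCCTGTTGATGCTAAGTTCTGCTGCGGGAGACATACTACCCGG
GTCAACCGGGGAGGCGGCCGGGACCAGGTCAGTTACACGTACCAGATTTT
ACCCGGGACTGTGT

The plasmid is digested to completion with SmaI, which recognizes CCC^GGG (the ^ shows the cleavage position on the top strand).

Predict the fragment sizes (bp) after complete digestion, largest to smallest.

SmaI sites (CCCGGG) start at positions 28, 96, 152.
SmaI cuts after base 3 of each site, so after positions 30, 98, 154.
Circular molecule, 3 cuts → 3 fragments:
  31–98 → 68 bp
  99–154 → 56 bp
  155–164 then 1–30 → 10 + 30 = 40 bp
Sorted largest to smallest: 68, 56, 40 bp.

68, 56, 40 bp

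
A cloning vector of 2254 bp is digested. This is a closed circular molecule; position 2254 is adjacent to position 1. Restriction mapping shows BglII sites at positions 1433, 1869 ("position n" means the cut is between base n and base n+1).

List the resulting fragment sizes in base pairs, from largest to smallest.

1818, 436 bp

Circular molecule, 2 cuts → 2 fragments:
  1869 − 1433 = 436 bp
  wrap: 2254 − 1869 + 1433 = 1818 bp
Sorted largest to smallest: 1818, 436 bp.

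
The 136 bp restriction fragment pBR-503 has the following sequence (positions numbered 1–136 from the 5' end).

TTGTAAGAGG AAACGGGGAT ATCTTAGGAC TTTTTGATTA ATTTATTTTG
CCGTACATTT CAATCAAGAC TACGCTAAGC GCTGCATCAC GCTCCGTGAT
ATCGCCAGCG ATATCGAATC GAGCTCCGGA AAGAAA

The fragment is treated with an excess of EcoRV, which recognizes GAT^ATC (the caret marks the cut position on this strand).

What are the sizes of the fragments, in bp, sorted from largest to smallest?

80, 24, 20, 12 bp

EcoRV sites (GATATC) start at positions 18, 98, 110.
EcoRV cuts after base 3 of each site, so after positions 20, 100, 112.
Linear molecule, 3 cuts → 4 fragments:
  1–20 → 20 bp
  21–100 → 80 bp
  101–112 → 12 bp
  113–136 → 24 bp
Sorted largest to smallest: 80, 24, 20, 12 bp.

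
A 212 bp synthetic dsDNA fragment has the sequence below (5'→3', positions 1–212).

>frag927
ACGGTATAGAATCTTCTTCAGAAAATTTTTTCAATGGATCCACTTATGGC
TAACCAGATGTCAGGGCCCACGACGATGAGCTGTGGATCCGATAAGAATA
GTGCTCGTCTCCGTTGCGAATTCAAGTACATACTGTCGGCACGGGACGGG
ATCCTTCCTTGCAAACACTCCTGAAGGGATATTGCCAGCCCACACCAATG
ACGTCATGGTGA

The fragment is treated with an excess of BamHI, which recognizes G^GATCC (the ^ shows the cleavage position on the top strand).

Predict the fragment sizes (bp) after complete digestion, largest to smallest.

BamHI sites (GGATCC) start at positions 36, 85, 149.
BamHI cuts after the first base of each site, so after positions 36, 85, 149.
Linear molecule, 3 cuts → 4 fragments:
  1–36 → 36 bp
  37–85 → 49 bp
  86–149 → 64 bp
  150–212 → 63 bp
Sorted largest to smallest: 64, 63, 49, 36 bp.

64, 63, 49, 36 bp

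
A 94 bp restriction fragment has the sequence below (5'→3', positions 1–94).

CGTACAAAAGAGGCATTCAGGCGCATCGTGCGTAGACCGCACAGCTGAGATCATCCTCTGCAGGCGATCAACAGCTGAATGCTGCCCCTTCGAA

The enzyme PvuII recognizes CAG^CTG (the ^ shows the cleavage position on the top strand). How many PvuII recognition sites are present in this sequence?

2

CAGCTG occurs starting at positions 42, 72.
PvuII cuts at 2 sites.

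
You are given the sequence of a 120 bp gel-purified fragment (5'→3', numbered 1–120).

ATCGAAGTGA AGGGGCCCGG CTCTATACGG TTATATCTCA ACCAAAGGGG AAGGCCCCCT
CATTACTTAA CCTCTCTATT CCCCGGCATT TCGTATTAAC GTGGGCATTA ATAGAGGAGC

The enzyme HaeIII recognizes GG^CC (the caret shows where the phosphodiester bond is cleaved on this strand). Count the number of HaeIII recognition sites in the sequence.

2

GGCC occurs starting at positions 14, 53.
HaeIII cuts at 2 sites.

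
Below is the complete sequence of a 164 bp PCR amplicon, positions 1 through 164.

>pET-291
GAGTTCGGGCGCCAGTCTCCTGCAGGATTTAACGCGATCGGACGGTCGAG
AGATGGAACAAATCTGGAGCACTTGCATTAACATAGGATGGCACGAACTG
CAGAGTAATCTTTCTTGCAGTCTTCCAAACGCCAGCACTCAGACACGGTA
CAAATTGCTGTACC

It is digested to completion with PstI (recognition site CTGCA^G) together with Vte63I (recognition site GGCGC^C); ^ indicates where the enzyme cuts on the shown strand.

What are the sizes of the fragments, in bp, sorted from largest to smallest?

78, 62, 12, 12 bp

PstI sites (CTGCAG) start at positions 20, 98.
PstI cuts after base 5 of each site (before the last base), so after positions 24, 102.
The Vte63I site (GGCGCC) starts at position 8.
Vte63I cuts after base 5 of each site (before the last base), so after position 12.
Combined cut positions: 12, 24, 102.
Linear molecule, 3 cuts → 4 fragments:
  1–12 → 12 bp
  13–24 → 12 bp
  25–102 → 78 bp
  103–164 → 62 bp
Sorted largest to smallest: 78, 62, 12, 12 bp.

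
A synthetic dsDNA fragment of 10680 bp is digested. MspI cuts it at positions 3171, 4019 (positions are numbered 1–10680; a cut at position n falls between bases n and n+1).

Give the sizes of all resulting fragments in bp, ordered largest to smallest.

6661, 3171, 848 bp

Linear molecule, 2 cuts → 3 fragments:
  3171 − 0 = 3171 bp
  4019 − 3171 = 848 bp
  10680 − 4019 = 6661 bp
Sorted largest to smallest: 6661, 3171, 848 bp.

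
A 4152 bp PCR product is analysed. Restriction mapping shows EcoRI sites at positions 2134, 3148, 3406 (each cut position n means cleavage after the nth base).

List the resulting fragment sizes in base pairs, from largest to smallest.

Linear molecule, 3 cuts → 4 fragments:
  2134 − 0 = 2134 bp
  3148 − 2134 = 1014 bp
  3406 − 3148 = 258 bp
  4152 − 3406 = 746 bp
Sorted largest to smallest: 2134, 1014, 746, 258 bp.

2134, 1014, 746, 258 bp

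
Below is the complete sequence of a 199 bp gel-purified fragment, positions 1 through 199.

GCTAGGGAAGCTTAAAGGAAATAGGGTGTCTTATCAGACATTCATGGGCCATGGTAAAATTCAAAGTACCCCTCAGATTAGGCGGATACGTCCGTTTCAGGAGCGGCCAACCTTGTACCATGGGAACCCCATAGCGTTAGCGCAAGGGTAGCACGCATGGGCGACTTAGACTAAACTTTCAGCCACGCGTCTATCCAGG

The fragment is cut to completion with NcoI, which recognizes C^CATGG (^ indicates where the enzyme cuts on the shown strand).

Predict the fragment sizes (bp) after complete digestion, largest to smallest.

81, 69, 49 bp

NcoI sites (CCATGG) start at positions 49, 118.
NcoI cuts after the first base of each site, so after positions 49, 118.
Linear molecule, 2 cuts → 3 fragments:
  1–49 → 49 bp
  50–118 → 69 bp
  119–199 → 81 bp
Sorted largest to smallest: 81, 69, 49 bp.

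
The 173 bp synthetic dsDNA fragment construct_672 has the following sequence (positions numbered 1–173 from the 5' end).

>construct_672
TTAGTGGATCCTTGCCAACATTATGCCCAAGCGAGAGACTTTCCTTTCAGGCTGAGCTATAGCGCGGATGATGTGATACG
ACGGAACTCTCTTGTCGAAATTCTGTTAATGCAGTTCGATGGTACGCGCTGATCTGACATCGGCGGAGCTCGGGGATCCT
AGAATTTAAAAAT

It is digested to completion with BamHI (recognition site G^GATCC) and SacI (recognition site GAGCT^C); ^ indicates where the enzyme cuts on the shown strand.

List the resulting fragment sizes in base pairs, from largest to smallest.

144, 19, 6, 4 bp

BamHI sites (GGATCC) start at positions 6, 154.
BamHI cuts after the first base of each site, so after positions 6, 154.
The SacI site (GAGCTC) starts at position 146.
SacI cuts after base 5 of each site (before the last base), so after position 150.
Combined cut positions: 6, 150, 154.
Linear molecule, 3 cuts → 4 fragments:
  1–6 → 6 bp
  7–150 → 144 bp
  151–154 → 4 bp
  155–173 → 19 bp
Sorted largest to smallest: 144, 19, 6, 4 bp.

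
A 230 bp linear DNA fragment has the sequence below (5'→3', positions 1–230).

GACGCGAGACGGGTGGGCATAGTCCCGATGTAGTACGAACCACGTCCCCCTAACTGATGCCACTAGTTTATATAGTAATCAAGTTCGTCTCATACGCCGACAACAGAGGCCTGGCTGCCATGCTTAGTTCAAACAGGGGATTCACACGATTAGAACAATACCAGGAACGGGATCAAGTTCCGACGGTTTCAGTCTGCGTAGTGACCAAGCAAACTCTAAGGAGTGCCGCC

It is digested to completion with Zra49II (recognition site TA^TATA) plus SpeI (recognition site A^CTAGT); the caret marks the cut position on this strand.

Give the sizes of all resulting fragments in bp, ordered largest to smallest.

The Zra49II site (TATATA) starts at position 69.
Zra49II cuts after base 2 of each site, so after position 70.
The SpeI site (ACTAGT) starts at position 62.
SpeI cuts after the first base of each site, so after position 62.
Combined cut positions: 62, 70.
Linear molecule, 2 cuts → 3 fragments:
  1–62 → 62 bp
  63–70 → 8 bp
  71–230 → 160 bp
Sorted largest to smallest: 160, 62, 8 bp.

160, 62, 8 bp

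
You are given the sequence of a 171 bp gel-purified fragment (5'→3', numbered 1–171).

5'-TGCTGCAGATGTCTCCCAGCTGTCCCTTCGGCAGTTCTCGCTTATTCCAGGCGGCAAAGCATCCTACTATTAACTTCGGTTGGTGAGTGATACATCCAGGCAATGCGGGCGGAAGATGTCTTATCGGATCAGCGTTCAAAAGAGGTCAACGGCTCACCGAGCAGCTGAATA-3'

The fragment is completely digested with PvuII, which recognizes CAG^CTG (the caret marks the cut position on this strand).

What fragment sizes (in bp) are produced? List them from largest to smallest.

145, 19, 7 bp

PvuII sites (CAGCTG) start at positions 17, 162.
PvuII cuts after base 3 of each site, so after positions 19, 164.
Linear molecule, 2 cuts → 3 fragments:
  1–19 → 19 bp
  20–164 → 145 bp
  165–171 → 7 bp
Sorted largest to smallest: 145, 19, 7 bp.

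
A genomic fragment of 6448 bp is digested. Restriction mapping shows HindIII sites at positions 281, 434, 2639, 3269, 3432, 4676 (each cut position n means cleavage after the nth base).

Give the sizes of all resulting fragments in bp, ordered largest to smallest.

Linear molecule, 6 cuts → 7 fragments:
  281 − 0 = 281 bp
  434 − 281 = 153 bp
  2639 − 434 = 2205 bp
  3269 − 2639 = 630 bp
  3432 − 3269 = 163 bp
  4676 − 3432 = 1244 bp
  6448 − 4676 = 1772 bp
Sorted largest to smallest: 2205, 1772, 1244, 630, 281, 163, 153 bp.

2205, 1772, 1244, 630, 281, 163, 153 bp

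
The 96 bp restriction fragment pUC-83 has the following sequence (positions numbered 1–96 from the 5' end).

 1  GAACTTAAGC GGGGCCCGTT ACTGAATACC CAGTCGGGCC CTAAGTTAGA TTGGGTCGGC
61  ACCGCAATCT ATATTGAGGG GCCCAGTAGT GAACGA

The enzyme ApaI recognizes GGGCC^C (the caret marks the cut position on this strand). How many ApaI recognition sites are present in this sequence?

3

GGGCCC occurs starting at positions 12, 36, 79.
ApaI cuts at 3 sites.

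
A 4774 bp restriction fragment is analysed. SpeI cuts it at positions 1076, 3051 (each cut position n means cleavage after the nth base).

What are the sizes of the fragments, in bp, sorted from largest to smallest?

1975, 1723, 1076 bp

Linear molecule, 2 cuts → 3 fragments:
  1076 − 0 = 1076 bp
  3051 − 1076 = 1975 bp
  4774 − 3051 = 1723 bp
Sorted largest to smallest: 1975, 1723, 1076 bp.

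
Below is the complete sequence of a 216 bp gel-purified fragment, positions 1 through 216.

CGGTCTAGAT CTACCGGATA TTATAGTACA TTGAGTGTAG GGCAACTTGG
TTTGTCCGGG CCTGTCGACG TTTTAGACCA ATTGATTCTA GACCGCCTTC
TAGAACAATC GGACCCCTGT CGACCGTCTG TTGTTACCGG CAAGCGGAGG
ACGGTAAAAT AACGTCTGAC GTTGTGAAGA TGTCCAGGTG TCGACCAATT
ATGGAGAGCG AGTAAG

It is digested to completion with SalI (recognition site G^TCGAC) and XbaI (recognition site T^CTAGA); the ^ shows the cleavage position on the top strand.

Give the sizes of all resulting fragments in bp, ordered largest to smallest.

SalI sites (GTCGAC) start at positions 64, 119, 190.
SalI cuts after the first base of each site, so after positions 64, 119, 190.
XbaI sites (TCTAGA) start at positions 4, 87, 99.
XbaI cuts after the first base of each site, so after positions 4, 87, 99.
Combined cut positions: 4, 64, 87, 99, 119, 190.
Linear molecule, 6 cuts → 7 fragments:
  1–4 → 4 bp
  5–64 → 60 bp
  65–87 → 23 bp
  88–99 → 12 bp
  100–119 → 20 bp
  120–190 → 71 bp
  191–216 → 26 bp
Sorted largest to smallest: 71, 60, 26, 23, 20, 12, 4 bp.

71, 60, 26, 23, 20, 12, 4 bp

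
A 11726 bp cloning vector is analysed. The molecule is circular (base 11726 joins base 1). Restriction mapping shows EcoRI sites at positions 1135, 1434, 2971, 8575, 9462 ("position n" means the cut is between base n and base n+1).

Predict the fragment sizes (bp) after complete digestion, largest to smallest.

5604, 3399, 1537, 887, 299 bp

Circular molecule, 5 cuts → 5 fragments:
  1434 − 1135 = 299 bp
  2971 − 1434 = 1537 bp
  8575 − 2971 = 5604 bp
  9462 − 8575 = 887 bp
  wrap: 11726 − 9462 + 1135 = 3399 bp
Sorted largest to smallest: 5604, 3399, 1537, 887, 299 bp.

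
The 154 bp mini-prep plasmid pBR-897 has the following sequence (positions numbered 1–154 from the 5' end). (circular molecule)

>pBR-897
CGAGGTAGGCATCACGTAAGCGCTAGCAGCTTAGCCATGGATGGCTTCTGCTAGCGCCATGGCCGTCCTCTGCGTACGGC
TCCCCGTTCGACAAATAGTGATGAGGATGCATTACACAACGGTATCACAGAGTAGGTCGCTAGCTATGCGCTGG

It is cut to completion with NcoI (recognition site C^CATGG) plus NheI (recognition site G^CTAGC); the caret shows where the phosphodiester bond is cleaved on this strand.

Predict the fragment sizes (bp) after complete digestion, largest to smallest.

82, 37, 15, 13, 7 bp

NcoI sites (CCATGG) start at positions 35, 57.
NcoI cuts after the first base of each site, so after positions 35, 57.
NheI sites (GCTAGC) start at positions 22, 50, 139.
NheI cuts after the first base of each site, so after positions 22, 50, 139.
Combined cut positions: 22, 35, 50, 57, 139.
Circular molecule, 5 cuts → 5 fragments:
  23–35 → 13 bp
  36–50 → 15 bp
  51–57 → 7 bp
  58–139 → 82 bp
  140–154 then 1–22 → 15 + 22 = 37 bp
Sorted largest to smallest: 82, 37, 15, 13, 7 bp.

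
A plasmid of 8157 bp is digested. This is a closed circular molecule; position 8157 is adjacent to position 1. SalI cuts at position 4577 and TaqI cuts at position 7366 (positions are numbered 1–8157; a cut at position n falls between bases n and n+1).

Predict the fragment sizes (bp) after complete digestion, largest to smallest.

Combined cut positions (sorted): 4577, 7366.
Circular molecule, 2 cuts → 2 fragments:
  7366 − 4577 = 2789 bp
  wrap: 8157 − 7366 + 4577 = 5368 bp
Sorted largest to smallest: 5368, 2789 bp.

5368, 2789 bp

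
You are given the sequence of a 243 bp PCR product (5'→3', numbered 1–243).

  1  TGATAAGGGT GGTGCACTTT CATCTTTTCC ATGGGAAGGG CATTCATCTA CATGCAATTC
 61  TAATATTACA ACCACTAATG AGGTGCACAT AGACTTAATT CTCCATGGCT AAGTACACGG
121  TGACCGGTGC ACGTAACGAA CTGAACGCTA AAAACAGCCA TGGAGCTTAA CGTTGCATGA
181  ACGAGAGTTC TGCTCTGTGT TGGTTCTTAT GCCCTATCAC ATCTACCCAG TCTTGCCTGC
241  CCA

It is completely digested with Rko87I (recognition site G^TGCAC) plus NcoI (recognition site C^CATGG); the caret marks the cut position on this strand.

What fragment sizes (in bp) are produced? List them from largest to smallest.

85, 54, 31, 24, 20, 17, 12 bp

Rko87I sites (GTGCAC) start at positions 12, 83, 127.
Rko87I cuts after the first base of each site, so after positions 12, 83, 127.
NcoI sites (CCATGG) start at positions 29, 103, 158.
NcoI cuts after the first base of each site, so after positions 29, 103, 158.
Combined cut positions: 12, 29, 83, 103, 127, 158.
Linear molecule, 6 cuts → 7 fragments:
  1–12 → 12 bp
  13–29 → 17 bp
  30–83 → 54 bp
  84–103 → 20 bp
  104–127 → 24 bp
  128–158 → 31 bp
  159–243 → 85 bp
Sorted largest to smallest: 85, 54, 31, 24, 20, 17, 12 bp.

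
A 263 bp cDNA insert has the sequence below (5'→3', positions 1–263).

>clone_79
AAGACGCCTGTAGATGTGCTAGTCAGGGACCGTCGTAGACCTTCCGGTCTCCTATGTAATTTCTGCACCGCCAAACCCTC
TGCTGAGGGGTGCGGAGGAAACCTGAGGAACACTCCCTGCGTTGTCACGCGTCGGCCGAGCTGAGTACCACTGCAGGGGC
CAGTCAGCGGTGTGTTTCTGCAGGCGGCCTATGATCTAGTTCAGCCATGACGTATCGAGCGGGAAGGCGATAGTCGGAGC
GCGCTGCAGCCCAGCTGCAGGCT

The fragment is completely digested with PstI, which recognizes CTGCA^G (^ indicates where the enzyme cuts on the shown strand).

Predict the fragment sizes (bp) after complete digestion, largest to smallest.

PstI sites (CTGCAG) start at positions 151, 178, 244, 255.
PstI cuts after base 5 of each site (before the last base), so after positions 155, 182, 248, 259.
Linear molecule, 4 cuts → 5 fragments:
  1–155 → 155 bp
  156–182 → 27 bp
  183–248 → 66 bp
  249–259 → 11 bp
  260–263 → 4 bp
Sorted largest to smallest: 155, 66, 27, 11, 4 bp.

155, 66, 27, 11, 4 bp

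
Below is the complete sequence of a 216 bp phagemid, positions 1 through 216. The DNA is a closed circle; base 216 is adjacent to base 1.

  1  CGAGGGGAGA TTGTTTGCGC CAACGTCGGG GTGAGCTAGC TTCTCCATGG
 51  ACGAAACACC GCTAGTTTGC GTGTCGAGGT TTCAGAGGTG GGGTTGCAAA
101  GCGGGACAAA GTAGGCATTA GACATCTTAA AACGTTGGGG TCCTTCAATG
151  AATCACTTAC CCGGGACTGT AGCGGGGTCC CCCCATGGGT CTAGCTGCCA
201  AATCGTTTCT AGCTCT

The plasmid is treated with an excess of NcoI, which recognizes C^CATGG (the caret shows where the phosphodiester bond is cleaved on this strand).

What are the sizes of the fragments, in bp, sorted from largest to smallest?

NcoI sites (CCATGG) start at positions 45, 183.
NcoI cuts after the first base of each site, so after positions 45, 183.
Circular molecule, 2 cuts → 2 fragments:
  46–183 → 138 bp
  184–216 then 1–45 → 33 + 45 = 78 bp
Sorted largest to smallest: 138, 78 bp.

138, 78 bp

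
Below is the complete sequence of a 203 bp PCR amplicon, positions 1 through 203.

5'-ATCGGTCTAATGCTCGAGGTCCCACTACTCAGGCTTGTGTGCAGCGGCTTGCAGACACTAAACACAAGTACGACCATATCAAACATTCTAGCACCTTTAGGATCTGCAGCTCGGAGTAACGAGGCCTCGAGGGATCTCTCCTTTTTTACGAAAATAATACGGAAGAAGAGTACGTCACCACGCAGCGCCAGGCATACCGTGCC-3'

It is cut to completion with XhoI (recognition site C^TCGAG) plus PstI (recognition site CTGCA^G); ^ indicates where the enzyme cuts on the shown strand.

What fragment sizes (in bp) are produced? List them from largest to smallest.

95, 77, 18, 13 bp

XhoI sites (CTCGAG) start at positions 13, 126.
XhoI cuts after the first base of each site, so after positions 13, 126.
The PstI site (CTGCAG) starts at position 104.
PstI cuts after base 5 of each site (before the last base), so after position 108.
Combined cut positions: 13, 108, 126.
Linear molecule, 3 cuts → 4 fragments:
  1–13 → 13 bp
  14–108 → 95 bp
  109–126 → 18 bp
  127–203 → 77 bp
Sorted largest to smallest: 95, 77, 18, 13 bp.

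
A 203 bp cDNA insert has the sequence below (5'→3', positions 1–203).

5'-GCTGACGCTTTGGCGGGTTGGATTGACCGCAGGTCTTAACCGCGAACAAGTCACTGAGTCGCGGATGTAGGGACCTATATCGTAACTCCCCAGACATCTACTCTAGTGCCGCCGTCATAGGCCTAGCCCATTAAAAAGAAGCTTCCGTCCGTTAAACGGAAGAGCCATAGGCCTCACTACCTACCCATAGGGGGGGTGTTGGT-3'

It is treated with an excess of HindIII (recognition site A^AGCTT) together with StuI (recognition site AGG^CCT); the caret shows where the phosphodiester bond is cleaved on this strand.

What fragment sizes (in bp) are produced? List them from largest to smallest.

121, 32, 32, 18 bp

The HindIII site (AAGCTT) starts at position 139.
HindIII cuts after the first base of each site, so after position 139.
StuI sites (AGGCCT) start at positions 119, 169.
StuI cuts after base 3 of each site, so after positions 121, 171.
Combined cut positions: 121, 139, 171.
Linear molecule, 3 cuts → 4 fragments:
  1–121 → 121 bp
  122–139 → 18 bp
  140–171 → 32 bp
  172–203 → 32 bp
Sorted largest to smallest: 121, 32, 32, 18 bp.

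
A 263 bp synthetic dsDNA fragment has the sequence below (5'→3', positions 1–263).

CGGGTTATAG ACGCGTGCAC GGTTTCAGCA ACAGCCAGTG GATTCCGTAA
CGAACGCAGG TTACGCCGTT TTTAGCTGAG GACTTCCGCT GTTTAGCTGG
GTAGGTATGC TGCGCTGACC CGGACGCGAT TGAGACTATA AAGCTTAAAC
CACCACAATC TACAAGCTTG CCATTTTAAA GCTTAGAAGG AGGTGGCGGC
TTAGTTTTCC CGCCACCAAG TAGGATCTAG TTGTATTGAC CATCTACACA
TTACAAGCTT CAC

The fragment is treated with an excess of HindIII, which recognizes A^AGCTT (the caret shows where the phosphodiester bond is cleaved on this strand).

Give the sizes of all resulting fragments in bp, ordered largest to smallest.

HindIII sites (AAGCTT) start at positions 141, 164, 179, 255.
HindIII cuts after the first base of each site, so after positions 141, 164, 179, 255.
Linear molecule, 4 cuts → 5 fragments:
  1–141 → 141 bp
  142–164 → 23 bp
  165–179 → 15 bp
  180–255 → 76 bp
  256–263 → 8 bp
Sorted largest to smallest: 141, 76, 23, 15, 8 bp.

141, 76, 23, 15, 8 bp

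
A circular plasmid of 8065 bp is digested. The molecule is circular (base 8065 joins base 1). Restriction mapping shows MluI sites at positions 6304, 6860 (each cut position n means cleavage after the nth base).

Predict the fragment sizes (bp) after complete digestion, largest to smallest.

Circular molecule, 2 cuts → 2 fragments:
  6860 − 6304 = 556 bp
  wrap: 8065 − 6860 + 6304 = 7509 bp
Sorted largest to smallest: 7509, 556 bp.

7509, 556 bp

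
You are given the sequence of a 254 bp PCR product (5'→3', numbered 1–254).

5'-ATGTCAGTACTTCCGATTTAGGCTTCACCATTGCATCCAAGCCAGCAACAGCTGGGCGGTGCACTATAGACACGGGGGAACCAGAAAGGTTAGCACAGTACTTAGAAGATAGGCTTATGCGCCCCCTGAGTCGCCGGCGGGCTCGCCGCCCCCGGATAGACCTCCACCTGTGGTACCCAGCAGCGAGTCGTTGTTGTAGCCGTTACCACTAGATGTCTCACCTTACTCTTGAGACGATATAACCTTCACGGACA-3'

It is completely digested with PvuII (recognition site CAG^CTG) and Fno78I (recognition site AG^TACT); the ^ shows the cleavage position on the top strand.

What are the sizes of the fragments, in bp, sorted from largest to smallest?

156, 47, 44, 7 bp

The PvuII site (CAGCTG) starts at position 49.
PvuII cuts after base 3 of each site, so after position 51.
Fno78I sites (AGTACT) start at positions 6, 97.
Fno78I cuts after base 2 of each site, so after positions 7, 98.
Combined cut positions: 7, 51, 98.
Linear molecule, 3 cuts → 4 fragments:
  1–7 → 7 bp
  8–51 → 44 bp
  52–98 → 47 bp
  99–254 → 156 bp
Sorted largest to smallest: 156, 47, 44, 7 bp.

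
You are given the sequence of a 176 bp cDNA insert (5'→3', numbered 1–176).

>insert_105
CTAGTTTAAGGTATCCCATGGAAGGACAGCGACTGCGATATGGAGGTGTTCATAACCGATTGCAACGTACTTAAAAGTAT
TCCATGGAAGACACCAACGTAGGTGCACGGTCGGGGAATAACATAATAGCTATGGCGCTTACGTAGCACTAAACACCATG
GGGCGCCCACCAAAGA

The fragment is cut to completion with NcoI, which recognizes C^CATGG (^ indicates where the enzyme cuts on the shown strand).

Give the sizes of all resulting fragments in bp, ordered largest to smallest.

74, 66, 20, 16 bp

NcoI sites (CCATGG) start at positions 16, 82, 156.
NcoI cuts after the first base of each site, so after positions 16, 82, 156.
Linear molecule, 3 cuts → 4 fragments:
  1–16 → 16 bp
  17–82 → 66 bp
  83–156 → 74 bp
  157–176 → 20 bp
Sorted largest to smallest: 74, 66, 20, 16 bp.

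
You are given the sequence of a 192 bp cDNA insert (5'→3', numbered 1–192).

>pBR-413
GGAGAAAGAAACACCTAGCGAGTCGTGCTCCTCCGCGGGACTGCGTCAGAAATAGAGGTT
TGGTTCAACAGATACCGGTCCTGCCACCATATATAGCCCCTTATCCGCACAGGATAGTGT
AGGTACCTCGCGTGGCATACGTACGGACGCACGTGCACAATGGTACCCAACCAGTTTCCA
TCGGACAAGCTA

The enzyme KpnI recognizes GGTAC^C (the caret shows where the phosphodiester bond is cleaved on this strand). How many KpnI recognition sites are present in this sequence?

GGTACC occurs starting at positions 122, 162.
KpnI cuts at 2 sites.

2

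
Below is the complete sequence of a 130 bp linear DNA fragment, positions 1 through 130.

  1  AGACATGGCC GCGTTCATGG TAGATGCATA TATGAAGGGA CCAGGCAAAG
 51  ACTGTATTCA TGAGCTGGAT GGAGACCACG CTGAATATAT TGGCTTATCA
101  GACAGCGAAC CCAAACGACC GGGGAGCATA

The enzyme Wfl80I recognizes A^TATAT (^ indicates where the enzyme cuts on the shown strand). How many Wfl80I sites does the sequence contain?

2

ATATAT occurs starting at positions 28, 85.
Wfl80I cuts at 2 sites.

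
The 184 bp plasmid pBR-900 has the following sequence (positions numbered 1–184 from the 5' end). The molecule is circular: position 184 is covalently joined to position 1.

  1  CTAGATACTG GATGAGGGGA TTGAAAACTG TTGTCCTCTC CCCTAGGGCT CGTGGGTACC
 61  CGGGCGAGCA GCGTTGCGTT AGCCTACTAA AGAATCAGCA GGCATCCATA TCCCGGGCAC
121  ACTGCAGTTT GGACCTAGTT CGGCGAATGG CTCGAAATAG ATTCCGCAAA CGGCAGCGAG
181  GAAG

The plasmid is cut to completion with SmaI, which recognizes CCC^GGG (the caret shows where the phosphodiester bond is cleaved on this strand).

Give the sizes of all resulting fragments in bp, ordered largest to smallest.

SmaI sites (CCCGGG) start at positions 59, 112.
SmaI cuts after base 3 of each site, so after positions 61, 114.
Circular molecule, 2 cuts → 2 fragments:
  62–114 → 53 bp
  115–184 then 1–61 → 70 + 61 = 131 bp
Sorted largest to smallest: 131, 53 bp.

131, 53 bp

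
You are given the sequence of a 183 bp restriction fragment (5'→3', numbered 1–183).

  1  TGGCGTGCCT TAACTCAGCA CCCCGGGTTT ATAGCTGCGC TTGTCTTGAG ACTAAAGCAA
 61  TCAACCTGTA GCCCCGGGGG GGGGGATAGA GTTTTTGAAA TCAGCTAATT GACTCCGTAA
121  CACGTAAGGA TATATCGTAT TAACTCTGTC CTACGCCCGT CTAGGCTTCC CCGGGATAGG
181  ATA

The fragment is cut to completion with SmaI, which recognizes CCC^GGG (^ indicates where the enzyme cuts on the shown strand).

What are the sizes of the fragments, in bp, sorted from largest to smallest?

SmaI sites (CCCGGG) start at positions 22, 73, 170.
SmaI cuts after base 3 of each site, so after positions 24, 75, 172.
Linear molecule, 3 cuts → 4 fragments:
  1–24 → 24 bp
  25–75 → 51 bp
  76–172 → 97 bp
  173–183 → 11 bp
Sorted largest to smallest: 97, 51, 24, 11 bp.

97, 51, 24, 11 bp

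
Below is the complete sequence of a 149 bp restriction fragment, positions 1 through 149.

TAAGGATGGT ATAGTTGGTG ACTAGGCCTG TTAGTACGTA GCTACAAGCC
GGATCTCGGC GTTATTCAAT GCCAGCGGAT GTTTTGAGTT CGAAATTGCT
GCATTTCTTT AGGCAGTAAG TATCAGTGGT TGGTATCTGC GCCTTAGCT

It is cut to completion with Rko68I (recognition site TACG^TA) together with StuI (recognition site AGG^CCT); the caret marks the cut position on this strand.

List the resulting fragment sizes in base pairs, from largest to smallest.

111, 26, 12 bp

The Rko68I site (TACGTA) starts at position 35.
Rko68I cuts after base 4 of each site, so after position 38.
The StuI site (AGGCCT) starts at position 24.
StuI cuts after base 3 of each site, so after position 26.
Combined cut positions: 26, 38.
Linear molecule, 2 cuts → 3 fragments:
  1–26 → 26 bp
  27–38 → 12 bp
  39–149 → 111 bp
Sorted largest to smallest: 111, 26, 12 bp.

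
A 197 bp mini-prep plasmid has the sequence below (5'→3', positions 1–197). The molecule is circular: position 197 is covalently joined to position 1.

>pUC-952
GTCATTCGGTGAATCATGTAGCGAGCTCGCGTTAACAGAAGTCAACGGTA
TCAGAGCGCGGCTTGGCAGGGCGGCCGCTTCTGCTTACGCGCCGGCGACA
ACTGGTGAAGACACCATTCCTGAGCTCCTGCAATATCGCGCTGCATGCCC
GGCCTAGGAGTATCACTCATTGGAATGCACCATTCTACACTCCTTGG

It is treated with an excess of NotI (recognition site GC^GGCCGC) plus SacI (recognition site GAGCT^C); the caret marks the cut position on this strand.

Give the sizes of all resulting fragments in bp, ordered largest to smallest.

The NotI site (GCGGCCGC) starts at position 71.
NotI cuts after base 2 of each site, so after position 72.
SacI sites (GAGCTC) start at positions 23, 122.
SacI cuts after base 5 of each site (before the last base), so after positions 27, 126.
Combined cut positions: 27, 72, 126.
Circular molecule, 3 cuts → 3 fragments:
  28–72 → 45 bp
  73–126 → 54 bp
  127–197 then 1–27 → 71 + 27 = 98 bp
Sorted largest to smallest: 98, 54, 45 bp.

98, 54, 45 bp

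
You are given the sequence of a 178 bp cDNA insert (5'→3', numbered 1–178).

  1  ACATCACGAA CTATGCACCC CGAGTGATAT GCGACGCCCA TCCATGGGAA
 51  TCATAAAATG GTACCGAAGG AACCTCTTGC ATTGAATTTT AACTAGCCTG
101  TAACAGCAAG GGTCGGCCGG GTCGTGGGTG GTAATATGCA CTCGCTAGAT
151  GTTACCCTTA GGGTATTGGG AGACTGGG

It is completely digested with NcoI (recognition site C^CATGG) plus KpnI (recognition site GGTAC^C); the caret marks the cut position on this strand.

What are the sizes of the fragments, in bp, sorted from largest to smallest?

114, 42, 22 bp

The NcoI site (CCATGG) starts at position 42.
NcoI cuts after the first base of each site, so after position 42.
The KpnI site (GGTACC) starts at position 60.
KpnI cuts after base 5 of each site (before the last base), so after position 64.
Combined cut positions: 42, 64.
Linear molecule, 2 cuts → 3 fragments:
  1–42 → 42 bp
  43–64 → 22 bp
  65–178 → 114 bp
Sorted largest to smallest: 114, 42, 22 bp.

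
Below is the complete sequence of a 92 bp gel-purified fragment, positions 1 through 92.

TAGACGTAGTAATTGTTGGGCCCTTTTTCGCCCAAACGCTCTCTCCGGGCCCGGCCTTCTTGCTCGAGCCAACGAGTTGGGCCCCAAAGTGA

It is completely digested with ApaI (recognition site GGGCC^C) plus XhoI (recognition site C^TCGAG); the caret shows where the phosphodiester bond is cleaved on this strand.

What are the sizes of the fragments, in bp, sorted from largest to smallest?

29, 22, 20, 12, 9 bp

ApaI sites (GGGCCC) start at positions 18, 47, 79.
ApaI cuts after base 5 of each site (before the last base), so after positions 22, 51, 83.
The XhoI site (CTCGAG) starts at position 63.
XhoI cuts after the first base of each site, so after position 63.
Combined cut positions: 22, 51, 63, 83.
Linear molecule, 4 cuts → 5 fragments:
  1–22 → 22 bp
  23–51 → 29 bp
  52–63 → 12 bp
  64–83 → 20 bp
  84–92 → 9 bp
Sorted largest to smallest: 29, 22, 20, 12, 9 bp.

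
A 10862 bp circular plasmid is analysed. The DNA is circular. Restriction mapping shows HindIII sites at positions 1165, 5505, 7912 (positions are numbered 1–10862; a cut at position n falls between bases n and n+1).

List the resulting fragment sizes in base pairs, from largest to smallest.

Circular molecule, 3 cuts → 3 fragments:
  5505 − 1165 = 4340 bp
  7912 − 5505 = 2407 bp
  wrap: 10862 − 7912 + 1165 = 4115 bp
Sorted largest to smallest: 4340, 4115, 2407 bp.

4340, 4115, 2407 bp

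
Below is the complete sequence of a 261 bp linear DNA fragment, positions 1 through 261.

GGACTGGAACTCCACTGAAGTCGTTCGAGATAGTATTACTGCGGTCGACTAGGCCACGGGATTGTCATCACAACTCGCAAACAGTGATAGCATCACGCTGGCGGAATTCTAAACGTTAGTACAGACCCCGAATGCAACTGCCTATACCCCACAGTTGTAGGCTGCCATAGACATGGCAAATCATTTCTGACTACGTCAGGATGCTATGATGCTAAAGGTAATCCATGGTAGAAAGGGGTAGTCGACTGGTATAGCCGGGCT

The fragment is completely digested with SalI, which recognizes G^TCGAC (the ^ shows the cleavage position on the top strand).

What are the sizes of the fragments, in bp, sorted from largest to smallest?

197, 44, 20 bp

SalI sites (GTCGAC) start at positions 44, 241.
SalI cuts after the first base of each site, so after positions 44, 241.
Linear molecule, 2 cuts → 3 fragments:
  1–44 → 44 bp
  45–241 → 197 bp
  242–261 → 20 bp
Sorted largest to smallest: 197, 44, 20 bp.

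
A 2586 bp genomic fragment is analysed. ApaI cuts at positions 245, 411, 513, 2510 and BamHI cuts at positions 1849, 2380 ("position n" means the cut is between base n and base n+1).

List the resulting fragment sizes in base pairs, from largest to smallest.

Combined cut positions (sorted): 245, 411, 513, 1849, 2380, 2510.
Linear molecule, 6 cuts → 7 fragments:
  245 − 0 = 245 bp
  411 − 245 = 166 bp
  513 − 411 = 102 bp
  1849 − 513 = 1336 bp
  2380 − 1849 = 531 bp
  2510 − 2380 = 130 bp
  2586 − 2510 = 76 bp
Sorted largest to smallest: 1336, 531, 245, 166, 130, 102, 76 bp.

1336, 531, 245, 166, 130, 102, 76 bp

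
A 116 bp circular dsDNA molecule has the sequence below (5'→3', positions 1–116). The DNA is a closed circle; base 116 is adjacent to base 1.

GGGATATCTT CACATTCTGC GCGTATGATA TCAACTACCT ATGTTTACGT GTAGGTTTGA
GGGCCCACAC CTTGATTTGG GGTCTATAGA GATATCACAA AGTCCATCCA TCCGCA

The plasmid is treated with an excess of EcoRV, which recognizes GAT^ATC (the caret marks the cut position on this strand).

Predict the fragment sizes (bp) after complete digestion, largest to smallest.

64, 28, 24 bp

EcoRV sites (GATATC) start at positions 3, 27, 91.
EcoRV cuts after base 3 of each site, so after positions 5, 29, 93.
Circular molecule, 3 cuts → 3 fragments:
  6–29 → 24 bp
  30–93 → 64 bp
  94–116 then 1–5 → 23 + 5 = 28 bp
Sorted largest to smallest: 64, 28, 24 bp.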